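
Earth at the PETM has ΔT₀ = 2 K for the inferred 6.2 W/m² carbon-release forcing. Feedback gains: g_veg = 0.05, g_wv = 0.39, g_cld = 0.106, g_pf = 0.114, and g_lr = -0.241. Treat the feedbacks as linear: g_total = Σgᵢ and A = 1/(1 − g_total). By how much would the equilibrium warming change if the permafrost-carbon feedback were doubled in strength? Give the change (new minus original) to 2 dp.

0.84 K

Original: g = 0.419, ΔT = 2/(1−0.419) = 3.4423 K.
With doubled permafrost-carbon: g' = 0.533, ΔT' = 2/(1−0.533) = 4.2827 K.
Change = 4.2827 − 3.4423 = 0.84 K.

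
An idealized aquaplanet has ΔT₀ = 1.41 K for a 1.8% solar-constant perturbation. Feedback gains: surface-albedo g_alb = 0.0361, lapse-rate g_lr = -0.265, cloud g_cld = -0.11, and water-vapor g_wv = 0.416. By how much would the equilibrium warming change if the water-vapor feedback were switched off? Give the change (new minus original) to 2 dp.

-0.47 K

Original: g = 0.0771, ΔT = 1.41/(1−0.0771) = 1.5278 K.
Without water-vapor: g' = -0.3389, ΔT' = 1.41/(1+0.3389) = 1.0531 K.
Change = 1.0531 − 1.5278 = -0.47 K.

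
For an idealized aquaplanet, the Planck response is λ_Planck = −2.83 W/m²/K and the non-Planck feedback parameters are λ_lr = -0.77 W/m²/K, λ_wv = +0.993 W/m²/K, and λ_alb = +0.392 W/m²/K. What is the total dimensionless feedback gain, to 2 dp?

0.22

Convert to gains: g_lr = -0.77/2.83 = -0.2721; g_wv = 0.993/2.83 = 0.3509; g_alb = 0.392/2.83 = 0.1385.
Total gain g = 0.2173.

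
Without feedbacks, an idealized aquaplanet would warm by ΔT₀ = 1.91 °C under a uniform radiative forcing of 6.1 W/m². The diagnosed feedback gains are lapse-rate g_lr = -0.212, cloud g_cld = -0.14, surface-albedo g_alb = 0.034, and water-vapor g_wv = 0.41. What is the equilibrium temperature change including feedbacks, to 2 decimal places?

Total gain g = -0.212 − 0.14 + 0.034 + 0.41 = 0.092.
Amplification A = 1/(1 − 0.092) = 1.101.
ΔT = 1.91 × 1.101 = 2.10 °C.

2.10 °C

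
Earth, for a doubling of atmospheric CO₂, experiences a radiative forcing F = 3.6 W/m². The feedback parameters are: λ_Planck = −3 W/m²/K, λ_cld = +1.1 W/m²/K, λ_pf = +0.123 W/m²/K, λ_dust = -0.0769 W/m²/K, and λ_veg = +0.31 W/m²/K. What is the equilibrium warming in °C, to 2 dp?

2.33 °C

Net feedback parameter λ = (−3) + (+1.1) + (+0.123) + (-0.0769) + (+0.31) = -1.5439 W/m²/K.
ΔT = −F/λ = −3.6/(-1.5439) = 2.33 °C.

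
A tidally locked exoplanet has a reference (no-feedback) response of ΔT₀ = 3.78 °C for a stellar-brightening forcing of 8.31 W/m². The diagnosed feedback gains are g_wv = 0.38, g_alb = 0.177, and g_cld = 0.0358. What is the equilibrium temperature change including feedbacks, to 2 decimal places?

Total gain g = 0.38 + 0.177 + 0.0358 = 0.5928.
Amplification A = 1/(1 − 0.5928) = 2.456.
ΔT = 3.78 × 2.456 = 9.28 °C.

9.28 °C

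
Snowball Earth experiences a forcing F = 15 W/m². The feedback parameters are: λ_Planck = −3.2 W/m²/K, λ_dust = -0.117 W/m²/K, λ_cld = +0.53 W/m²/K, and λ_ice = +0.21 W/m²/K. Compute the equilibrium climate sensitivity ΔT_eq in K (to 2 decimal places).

5.82 K

Net feedback parameter λ = (−3.2) + (-0.117) + (+0.53) + (+0.21) = -2.577 W/m²/K.
ΔT = −F/λ = −15/(-2.577) = 5.82 K.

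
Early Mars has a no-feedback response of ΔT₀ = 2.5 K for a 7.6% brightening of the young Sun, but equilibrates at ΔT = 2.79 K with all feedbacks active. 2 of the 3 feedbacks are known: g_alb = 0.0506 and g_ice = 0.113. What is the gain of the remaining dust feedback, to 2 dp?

Amplification A = ΔT/ΔT₀ = 2.79/2.5 = 1.116.
Total gain g = 1 − 1/A = 1 − 1/1.116 = 0.1039.
Known gains sum to 0.0506 + 0.113 = 0.1636.
g_dust = 0.1039 − 0.1636 = -0.06.

-0.06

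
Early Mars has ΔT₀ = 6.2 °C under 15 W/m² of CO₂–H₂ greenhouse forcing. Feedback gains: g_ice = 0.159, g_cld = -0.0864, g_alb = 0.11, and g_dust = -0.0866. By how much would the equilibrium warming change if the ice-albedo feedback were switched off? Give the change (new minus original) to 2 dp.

Original: g = 0.096, ΔT = 6.2/(1−0.096) = 6.8584 °C.
Without ice-albedo: g' = -0.063, ΔT' = 6.2/(1+0.063) = 5.8325 °C.
Change = 5.8325 − 6.8584 = -1.03 °C.

-1.03 °C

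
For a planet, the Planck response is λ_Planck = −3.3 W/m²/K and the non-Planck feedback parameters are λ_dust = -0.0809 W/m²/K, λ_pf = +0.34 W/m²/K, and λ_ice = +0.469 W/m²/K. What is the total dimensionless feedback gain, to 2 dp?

0.22

Convert to gains: g_dust = -0.0809/3.3 = -0.02452; g_pf = 0.34/3.3 = 0.103; g_ice = 0.469/3.3 = 0.1421.
Total gain g = 0.22058.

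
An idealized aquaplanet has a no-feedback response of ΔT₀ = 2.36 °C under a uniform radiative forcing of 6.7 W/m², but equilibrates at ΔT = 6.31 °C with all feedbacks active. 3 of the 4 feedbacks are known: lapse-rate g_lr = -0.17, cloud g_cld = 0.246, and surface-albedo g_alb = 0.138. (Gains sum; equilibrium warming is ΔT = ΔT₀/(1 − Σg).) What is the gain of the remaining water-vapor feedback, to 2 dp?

0.41

Amplification A = ΔT/ΔT₀ = 6.31/2.36 = 2.674.
Total gain g = 1 − 1/A = 1 − 1/2.674 = 0.626.
Known gains sum to -0.17 + 0.246 + 0.138 = 0.214.
g_wv = 0.626 − 0.214 = 0.41.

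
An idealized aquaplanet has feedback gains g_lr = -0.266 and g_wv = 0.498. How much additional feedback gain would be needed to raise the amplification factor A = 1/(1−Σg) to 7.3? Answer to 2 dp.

0.63

Current total gain = 0.232.
Target gain for A = 7.3: g* = 1 − 1/7.3 = 0.863.
Additional gain needed = 0.863 − 0.232 = 0.63.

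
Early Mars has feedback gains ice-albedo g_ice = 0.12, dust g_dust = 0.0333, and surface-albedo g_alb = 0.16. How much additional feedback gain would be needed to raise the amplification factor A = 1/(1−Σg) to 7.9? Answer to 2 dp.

0.56

Current total gain = 0.3133.
Target gain for A = 7.9: g* = 1 − 1/7.9 = 0.8734.
Additional gain needed = 0.8734 − 0.3133 = 0.56.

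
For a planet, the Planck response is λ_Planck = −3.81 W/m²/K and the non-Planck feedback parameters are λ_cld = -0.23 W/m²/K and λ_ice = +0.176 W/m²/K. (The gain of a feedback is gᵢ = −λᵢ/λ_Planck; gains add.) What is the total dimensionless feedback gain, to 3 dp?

-0.014

Convert to gains: g_cld = -0.23/3.81 = -0.06037; g_ice = 0.176/3.81 = 0.04619.
Total gain g = -0.01418.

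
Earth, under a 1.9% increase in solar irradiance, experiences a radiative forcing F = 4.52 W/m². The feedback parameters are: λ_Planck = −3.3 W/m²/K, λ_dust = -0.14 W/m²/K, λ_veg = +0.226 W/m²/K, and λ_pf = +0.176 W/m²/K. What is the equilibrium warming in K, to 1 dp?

Net feedback parameter λ = (−3.3) + (-0.14) + (+0.226) + (+0.176) = -3.038 W/m²/K.
ΔT = −F/λ = −4.52/(-3.038) = 1.5 K.

1.5 K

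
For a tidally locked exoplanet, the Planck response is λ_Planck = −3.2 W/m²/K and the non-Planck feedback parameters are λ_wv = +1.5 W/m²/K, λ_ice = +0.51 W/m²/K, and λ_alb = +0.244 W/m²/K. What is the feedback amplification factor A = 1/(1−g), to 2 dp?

Convert to gains: g_wv = 1.5/3.2 = 0.4688; g_ice = 0.51/3.2 = 0.1594; g_alb = 0.244/3.2 = 0.07625.
Total gain g = 0.70445.
A = 1/(1 − 0.70445) = 3.38.

3.38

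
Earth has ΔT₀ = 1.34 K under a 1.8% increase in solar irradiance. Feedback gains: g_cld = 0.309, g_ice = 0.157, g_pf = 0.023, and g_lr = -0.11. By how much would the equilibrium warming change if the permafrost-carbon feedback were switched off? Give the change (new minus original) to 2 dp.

Original: g = 0.379, ΔT = 1.34/(1−0.379) = 2.1578 K.
Without permafrost-carbon: g' = 0.356, ΔT' = 1.34/(1−0.356) = 2.0807 K.
Change = 2.0807 − 2.1578 = -0.08 K.

-0.08 K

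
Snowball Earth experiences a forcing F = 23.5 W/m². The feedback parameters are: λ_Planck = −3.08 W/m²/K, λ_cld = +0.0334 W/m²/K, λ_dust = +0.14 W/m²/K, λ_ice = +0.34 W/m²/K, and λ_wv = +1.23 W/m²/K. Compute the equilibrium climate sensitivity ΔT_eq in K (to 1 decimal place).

Net feedback parameter λ = (−3.08) + (+0.0334) + (+0.14) + (+0.34) + (+1.23) = -1.3366 W/m²/K.
ΔT = −F/λ = −23.5/(-1.3366) = 17.6 K.

17.6 K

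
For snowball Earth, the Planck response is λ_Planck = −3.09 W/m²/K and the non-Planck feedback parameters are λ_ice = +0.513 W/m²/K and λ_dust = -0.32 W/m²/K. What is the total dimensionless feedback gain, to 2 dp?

Convert to gains: g_ice = 0.513/3.09 = 0.166; g_dust = -0.32/3.09 = -0.1036.
Total gain g = 0.0624.

0.06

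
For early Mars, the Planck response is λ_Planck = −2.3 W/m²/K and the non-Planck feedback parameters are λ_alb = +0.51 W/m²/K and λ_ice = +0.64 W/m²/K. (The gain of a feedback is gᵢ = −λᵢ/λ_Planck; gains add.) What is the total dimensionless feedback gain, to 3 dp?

Convert to gains: g_alb = 0.51/2.3 = 0.2217; g_ice = 0.64/2.3 = 0.2783.
Total gain g = 0.5.

0.500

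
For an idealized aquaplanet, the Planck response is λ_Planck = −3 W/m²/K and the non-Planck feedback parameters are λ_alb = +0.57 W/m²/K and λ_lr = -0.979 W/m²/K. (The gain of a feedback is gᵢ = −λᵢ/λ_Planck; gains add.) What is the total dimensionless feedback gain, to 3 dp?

-0.136

Convert to gains: g_alb = 0.57/3 = 0.19; g_lr = -0.979/3 = -0.3263.
Total gain g = -0.1363.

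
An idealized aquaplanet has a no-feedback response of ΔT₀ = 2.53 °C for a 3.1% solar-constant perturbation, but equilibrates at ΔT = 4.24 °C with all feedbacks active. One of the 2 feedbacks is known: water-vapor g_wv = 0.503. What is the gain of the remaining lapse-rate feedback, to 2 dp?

-0.10

Amplification A = ΔT/ΔT₀ = 4.24/2.53 = 1.676.
Total gain g = 1 − 1/A = 1 − 1/1.676 = 0.4033.
The known gain is 0.503.
g_lr = 0.4033 − 0.503 = -0.10.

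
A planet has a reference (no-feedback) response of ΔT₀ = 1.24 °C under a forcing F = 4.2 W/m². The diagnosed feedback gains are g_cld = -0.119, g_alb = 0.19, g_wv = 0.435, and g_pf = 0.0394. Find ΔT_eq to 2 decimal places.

Total gain g = -0.119 + 0.19 + 0.435 + 0.0394 = 0.5454.
Amplification A = 1/(1 − 0.5454) = 2.2.
ΔT = 1.24 × 2.2 = 2.73 °C.

2.73 °C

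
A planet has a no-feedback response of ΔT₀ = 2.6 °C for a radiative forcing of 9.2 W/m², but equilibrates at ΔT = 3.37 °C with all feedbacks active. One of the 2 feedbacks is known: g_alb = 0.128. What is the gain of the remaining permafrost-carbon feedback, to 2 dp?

Amplification A = ΔT/ΔT₀ = 3.37/2.6 = 1.296.
Total gain g = 1 − 1/A = 1 − 1/1.296 = 0.2284.
The known gain is 0.128.
g_pf = 0.2284 − 0.128 = 0.10.

0.10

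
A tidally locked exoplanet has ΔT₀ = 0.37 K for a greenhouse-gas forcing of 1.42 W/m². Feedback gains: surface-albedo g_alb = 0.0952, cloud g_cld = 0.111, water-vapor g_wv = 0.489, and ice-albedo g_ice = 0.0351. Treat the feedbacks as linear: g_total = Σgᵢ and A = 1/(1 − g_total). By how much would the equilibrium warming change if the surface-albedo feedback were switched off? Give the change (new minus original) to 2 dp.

-0.36 K

Original: g = 0.7303, ΔT = 0.37/(1−0.7303) = 1.3719 K.
Without surface-albedo: g' = 0.6351, ΔT' = 0.37/(1−0.6351) = 1.0140 K.
Change = 1.0140 − 1.3719 = -0.36 K.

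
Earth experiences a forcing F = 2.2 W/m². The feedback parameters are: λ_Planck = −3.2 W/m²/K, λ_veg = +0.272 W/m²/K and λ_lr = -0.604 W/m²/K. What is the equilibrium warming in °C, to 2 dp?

Net feedback parameter λ = (−3.2) + (+0.272) + (-0.604) = -3.532 W/m²/K.
ΔT = −F/λ = −2.2/(-3.532) = 0.62 °C.

0.62 °C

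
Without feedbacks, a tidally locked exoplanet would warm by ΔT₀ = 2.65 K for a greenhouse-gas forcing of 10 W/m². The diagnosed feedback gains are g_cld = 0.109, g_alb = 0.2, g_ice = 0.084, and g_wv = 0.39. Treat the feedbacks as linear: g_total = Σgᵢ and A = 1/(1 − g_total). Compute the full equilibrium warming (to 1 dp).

Total gain g = 0.109 + 0.2 + 0.084 + 0.39 = 0.783.
Amplification A = 1/(1 − 0.783) = 4.608.
ΔT = 2.65 × 4.608 = 12.2 K.

12.2 K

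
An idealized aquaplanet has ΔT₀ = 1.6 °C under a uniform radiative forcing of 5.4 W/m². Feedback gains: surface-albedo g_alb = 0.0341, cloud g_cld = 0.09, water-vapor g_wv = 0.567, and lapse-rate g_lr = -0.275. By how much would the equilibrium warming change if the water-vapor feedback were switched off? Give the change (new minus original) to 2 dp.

-1.35 °C

Original: g = 0.4161, ΔT = 1.6/(1−0.4161) = 2.7402 °C.
Without water-vapor: g' = -0.1509, ΔT' = 1.6/(1+0.1509) = 1.3902 °C.
Change = 1.3902 − 2.7402 = -1.35 °C.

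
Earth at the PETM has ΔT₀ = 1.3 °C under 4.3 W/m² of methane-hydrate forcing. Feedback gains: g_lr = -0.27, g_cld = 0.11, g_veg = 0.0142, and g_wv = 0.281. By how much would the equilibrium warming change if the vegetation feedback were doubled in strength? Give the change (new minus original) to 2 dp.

Original: g = 0.1352, ΔT = 1.3/(1−0.1352) = 1.5032 °C.
With doubled vegetation: g' = 0.1494, ΔT' = 1.3/(1−0.1494) = 1.5283 °C.
Change = 1.5283 − 1.5032 = 0.03 °C.

0.03 °C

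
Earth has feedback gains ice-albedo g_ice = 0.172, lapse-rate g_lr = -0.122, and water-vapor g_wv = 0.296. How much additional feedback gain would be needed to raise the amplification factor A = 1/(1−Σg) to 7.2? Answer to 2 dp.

Current total gain = 0.346.
Target gain for A = 7.2: g* = 1 − 1/7.2 = 0.8611.
Additional gain needed = 0.8611 − 0.346 = 0.52.

0.52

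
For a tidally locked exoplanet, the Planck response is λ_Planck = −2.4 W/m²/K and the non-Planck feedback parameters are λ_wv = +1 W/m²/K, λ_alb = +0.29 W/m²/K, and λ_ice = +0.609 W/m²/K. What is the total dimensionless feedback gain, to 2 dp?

0.79

Convert to gains: g_wv = 1/2.4 = 0.4167; g_alb = 0.29/2.4 = 0.1208; g_ice = 0.609/2.4 = 0.2538.
Total gain g = 0.7913.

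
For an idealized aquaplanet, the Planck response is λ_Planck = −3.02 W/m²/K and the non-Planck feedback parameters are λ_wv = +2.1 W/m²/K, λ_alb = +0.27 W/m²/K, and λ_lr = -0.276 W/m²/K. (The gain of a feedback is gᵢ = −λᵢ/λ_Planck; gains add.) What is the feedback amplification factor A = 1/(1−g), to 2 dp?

3.26

Convert to gains: g_wv = 2.1/3.02 = 0.6954; g_alb = 0.27/3.02 = 0.0894; g_lr = -0.276/3.02 = -0.09139.
Total gain g = 0.69341.
A = 1/(1 − 0.69341) = 3.26.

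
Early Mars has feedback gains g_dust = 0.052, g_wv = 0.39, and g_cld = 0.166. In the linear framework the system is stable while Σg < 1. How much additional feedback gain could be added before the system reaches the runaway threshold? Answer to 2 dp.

Current total gain = 0.052 + 0.39 + 0.166 = 0.608.
Margin to runaway = 1 − 0.608 = 0.39.

0.39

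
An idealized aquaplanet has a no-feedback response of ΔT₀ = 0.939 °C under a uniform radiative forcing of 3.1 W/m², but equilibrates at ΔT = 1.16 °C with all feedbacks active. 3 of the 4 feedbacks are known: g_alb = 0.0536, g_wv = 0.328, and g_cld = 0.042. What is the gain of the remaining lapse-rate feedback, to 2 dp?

-0.23

Amplification A = ΔT/ΔT₀ = 1.16/0.939 = 1.235.
Total gain g = 1 − 1/A = 1 − 1/1.235 = 0.1903.
Known gains sum to 0.0536 + 0.328 + 0.042 = 0.4236.
g_lr = 0.1903 − 0.4236 = -0.23.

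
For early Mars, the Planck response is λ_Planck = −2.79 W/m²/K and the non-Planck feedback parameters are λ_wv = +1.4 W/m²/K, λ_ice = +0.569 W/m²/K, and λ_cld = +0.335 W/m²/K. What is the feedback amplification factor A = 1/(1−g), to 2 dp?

Convert to gains: g_wv = 1.4/2.79 = 0.5018; g_ice = 0.569/2.79 = 0.2039; g_cld = 0.335/2.79 = 0.1201.
Total gain g = 0.8258.
A = 1/(1 − 0.8258) = 5.74.

5.74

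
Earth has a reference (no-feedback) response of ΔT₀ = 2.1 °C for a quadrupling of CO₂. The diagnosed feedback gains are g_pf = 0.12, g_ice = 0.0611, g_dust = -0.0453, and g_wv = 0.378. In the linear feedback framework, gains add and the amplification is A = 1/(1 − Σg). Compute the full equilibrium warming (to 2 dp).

4.32 °C

Total gain g = 0.12 + 0.0611 − 0.0453 + 0.378 = 0.5138.
Amplification A = 1/(1 − 0.5138) = 2.057.
ΔT = 2.1 × 2.057 = 4.32 °C.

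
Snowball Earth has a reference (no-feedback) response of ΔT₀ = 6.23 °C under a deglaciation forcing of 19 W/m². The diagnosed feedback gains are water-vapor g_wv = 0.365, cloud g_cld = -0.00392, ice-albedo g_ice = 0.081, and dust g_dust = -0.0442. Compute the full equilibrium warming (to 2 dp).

10.35 °C

Total gain g = 0.365 − 0.00392 + 0.081 − 0.0442 = 0.39788.
Amplification A = 1/(1 − 0.39788) = 1.661.
ΔT = 6.23 × 1.661 = 10.35 °C.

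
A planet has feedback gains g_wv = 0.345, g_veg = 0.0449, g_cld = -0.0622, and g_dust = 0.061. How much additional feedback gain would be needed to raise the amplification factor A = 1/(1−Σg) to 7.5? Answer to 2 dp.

0.48

Current total gain = 0.3887.
Target gain for A = 7.5: g* = 1 − 1/7.5 = 0.8667.
Additional gain needed = 0.8667 − 0.3887 = 0.48.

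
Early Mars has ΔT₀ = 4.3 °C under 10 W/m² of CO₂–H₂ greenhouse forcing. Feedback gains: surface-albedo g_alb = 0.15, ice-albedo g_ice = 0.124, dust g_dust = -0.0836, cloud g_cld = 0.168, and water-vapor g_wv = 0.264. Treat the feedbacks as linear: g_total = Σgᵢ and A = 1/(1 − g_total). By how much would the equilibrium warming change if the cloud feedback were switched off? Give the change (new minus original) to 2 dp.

Original: g = 0.6224, ΔT = 4.3/(1−0.6224) = 11.3877 °C.
Without cloud: g' = 0.4544, ΔT' = 4.3/(1−0.4544) = 7.8812 °C.
Change = 7.8812 − 11.3877 = -3.51 °C.

-3.51 °C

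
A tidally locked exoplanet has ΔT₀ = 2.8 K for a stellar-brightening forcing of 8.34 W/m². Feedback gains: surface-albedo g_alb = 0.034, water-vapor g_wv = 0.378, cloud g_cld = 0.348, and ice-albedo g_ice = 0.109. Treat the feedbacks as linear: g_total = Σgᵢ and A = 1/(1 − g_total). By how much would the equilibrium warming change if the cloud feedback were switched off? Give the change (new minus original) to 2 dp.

Original: g = 0.869, ΔT = 2.8/(1−0.869) = 21.3740 K.
Without cloud: g' = 0.521, ΔT' = 2.8/(1−0.521) = 5.8455 K.
Change = 5.8455 − 21.3740 = -15.53 K.

-15.53 K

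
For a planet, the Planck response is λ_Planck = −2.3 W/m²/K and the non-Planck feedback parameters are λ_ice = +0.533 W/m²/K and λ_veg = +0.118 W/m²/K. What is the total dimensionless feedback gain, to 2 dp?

0.28

Convert to gains: g_ice = 0.533/2.3 = 0.2317; g_veg = 0.118/2.3 = 0.0513.
Total gain g = 0.283.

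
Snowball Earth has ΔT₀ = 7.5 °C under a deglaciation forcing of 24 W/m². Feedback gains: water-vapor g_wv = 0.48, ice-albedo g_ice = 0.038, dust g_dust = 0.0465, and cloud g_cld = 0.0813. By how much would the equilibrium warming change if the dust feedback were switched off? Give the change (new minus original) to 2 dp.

Original: g = 0.6458, ΔT = 7.5/(1−0.6458) = 21.1745 °C.
Without dust: g' = 0.5993, ΔT' = 7.5/(1−0.5993) = 18.7172 °C.
Change = 18.7172 − 21.1745 = -2.46 °C.

-2.46 °C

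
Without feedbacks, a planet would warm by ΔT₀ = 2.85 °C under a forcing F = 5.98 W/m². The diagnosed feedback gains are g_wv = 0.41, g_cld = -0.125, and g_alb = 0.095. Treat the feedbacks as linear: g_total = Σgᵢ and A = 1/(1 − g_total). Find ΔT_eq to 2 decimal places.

Total gain g = 0.41 − 0.125 + 0.095 = 0.38.
Amplification A = 1/(1 − 0.38) = 1.613.
ΔT = 2.85 × 1.613 = 4.60 °C.

4.60 °C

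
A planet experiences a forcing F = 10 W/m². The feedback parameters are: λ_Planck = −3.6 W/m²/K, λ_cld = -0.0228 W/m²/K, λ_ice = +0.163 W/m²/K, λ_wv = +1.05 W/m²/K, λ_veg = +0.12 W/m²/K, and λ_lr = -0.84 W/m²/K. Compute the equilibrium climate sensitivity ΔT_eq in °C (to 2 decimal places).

3.20 °C

Net feedback parameter λ = (−3.6) + (-0.0228) + (+0.163) + (+1.05) + (+0.12) + (-0.84) = -3.1298 W/m²/K.
ΔT = −F/λ = −10/(-3.1298) = 3.20 °C.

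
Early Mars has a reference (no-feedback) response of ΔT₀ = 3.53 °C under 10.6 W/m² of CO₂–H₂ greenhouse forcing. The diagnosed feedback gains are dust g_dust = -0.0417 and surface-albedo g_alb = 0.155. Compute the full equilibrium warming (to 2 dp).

Total gain g = -0.0417 + 0.155 = 0.1133.
Amplification A = 1/(1 − 0.1133) = 1.128.
ΔT = 3.53 × 1.128 = 3.98 °C.

3.98 °C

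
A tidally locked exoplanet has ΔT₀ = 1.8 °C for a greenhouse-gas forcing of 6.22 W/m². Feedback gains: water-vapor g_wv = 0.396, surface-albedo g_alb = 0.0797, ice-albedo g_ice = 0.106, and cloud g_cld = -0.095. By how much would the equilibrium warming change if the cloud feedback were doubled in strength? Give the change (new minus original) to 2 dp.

Original: g = 0.4867, ΔT = 1.8/(1−0.4867) = 3.5067 °C.
With doubled cloud: g' = 0.3917, ΔT' = 1.8/(1−0.3917) = 2.9591 °C.
Change = 2.9591 − 3.5067 = -0.55 °C.

-0.55 °C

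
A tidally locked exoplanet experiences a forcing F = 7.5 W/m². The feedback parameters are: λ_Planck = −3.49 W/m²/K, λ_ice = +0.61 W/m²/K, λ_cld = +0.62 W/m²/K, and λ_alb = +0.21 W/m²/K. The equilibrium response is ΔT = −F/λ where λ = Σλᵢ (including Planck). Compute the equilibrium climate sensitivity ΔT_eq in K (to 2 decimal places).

Net feedback parameter λ = (−3.49) + (+0.61) + (+0.62) + (+0.21) = -2.05 W/m²/K.
ΔT = −F/λ = −7.5/(-2.05) = 3.66 K.

3.66 K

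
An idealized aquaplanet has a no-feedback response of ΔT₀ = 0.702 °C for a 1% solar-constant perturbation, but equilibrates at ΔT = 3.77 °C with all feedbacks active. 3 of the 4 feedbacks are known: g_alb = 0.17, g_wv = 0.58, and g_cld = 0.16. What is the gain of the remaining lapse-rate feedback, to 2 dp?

Amplification A = ΔT/ΔT₀ = 3.77/0.702 = 5.37.
Total gain g = 1 − 1/A = 1 − 1/5.37 = 0.8138.
Known gains sum to 0.17 + 0.58 + 0.16 = 0.91.
g_lr = 0.8138 − 0.91 = -0.10.

-0.10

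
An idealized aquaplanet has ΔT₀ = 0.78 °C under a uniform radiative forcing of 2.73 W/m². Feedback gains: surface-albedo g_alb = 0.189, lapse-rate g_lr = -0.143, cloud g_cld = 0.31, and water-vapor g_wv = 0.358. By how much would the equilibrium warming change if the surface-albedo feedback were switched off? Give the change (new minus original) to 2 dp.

-1.09 °C

Original: g = 0.714, ΔT = 0.78/(1−0.714) = 2.7273 °C.
Without surface-albedo: g' = 0.525, ΔT' = 0.78/(1−0.525) = 1.6421 °C.
Change = 1.6421 − 2.7273 = -1.09 °C.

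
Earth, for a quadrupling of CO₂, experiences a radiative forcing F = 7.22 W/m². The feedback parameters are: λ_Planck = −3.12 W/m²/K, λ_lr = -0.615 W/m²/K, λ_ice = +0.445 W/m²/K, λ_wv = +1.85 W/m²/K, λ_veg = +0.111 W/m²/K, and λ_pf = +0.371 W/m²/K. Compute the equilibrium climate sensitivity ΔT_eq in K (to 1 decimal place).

7.5 K

Net feedback parameter λ = (−3.12) + (-0.615) + (+0.445) + (+1.85) + (+0.111) + (+0.371) = -0.958 W/m²/K.
ΔT = −F/λ = −7.22/(-0.958) = 7.5 K.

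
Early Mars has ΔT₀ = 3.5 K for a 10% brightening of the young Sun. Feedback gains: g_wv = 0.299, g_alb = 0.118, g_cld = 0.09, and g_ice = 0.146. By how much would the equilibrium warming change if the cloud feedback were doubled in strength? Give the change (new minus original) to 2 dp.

3.53 K

Original: g = 0.653, ΔT = 3.5/(1−0.653) = 10.0865 K.
With doubled cloud: g' = 0.743, ΔT' = 3.5/(1−0.743) = 13.6187 K.
Change = 13.6187 − 10.0865 = 3.53 K.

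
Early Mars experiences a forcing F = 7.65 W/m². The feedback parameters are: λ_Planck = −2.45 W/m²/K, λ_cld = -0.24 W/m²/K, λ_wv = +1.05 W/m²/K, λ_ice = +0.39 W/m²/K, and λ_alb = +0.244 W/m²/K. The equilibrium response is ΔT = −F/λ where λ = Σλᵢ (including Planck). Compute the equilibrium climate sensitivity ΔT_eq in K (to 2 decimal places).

7.60 K

Net feedback parameter λ = (−2.45) + (-0.24) + (+1.05) + (+0.39) + (+0.244) = -1.006 W/m²/K.
ΔT = −F/λ = −7.65/(-1.006) = 7.60 K.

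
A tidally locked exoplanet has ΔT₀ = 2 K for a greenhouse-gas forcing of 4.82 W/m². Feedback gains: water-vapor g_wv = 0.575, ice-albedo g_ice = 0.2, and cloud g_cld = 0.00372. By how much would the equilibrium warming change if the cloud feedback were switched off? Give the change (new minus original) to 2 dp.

Original: g = 0.77872, ΔT = 2/(1−0.77872) = 9.0383 K.
Without cloud: g' = 0.775, ΔT' = 2/(1−0.775) = 8.8889 K.
Change = 8.8889 − 9.0383 = -0.15 K.

-0.15 K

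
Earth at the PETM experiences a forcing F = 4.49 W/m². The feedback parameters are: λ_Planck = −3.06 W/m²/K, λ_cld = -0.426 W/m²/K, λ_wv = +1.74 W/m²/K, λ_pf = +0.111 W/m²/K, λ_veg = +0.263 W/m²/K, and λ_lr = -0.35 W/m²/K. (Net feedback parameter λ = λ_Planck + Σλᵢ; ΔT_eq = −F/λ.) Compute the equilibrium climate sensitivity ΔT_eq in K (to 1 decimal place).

Net feedback parameter λ = (−3.06) + (-0.426) + (+1.74) + (+0.111) + (+0.263) + (-0.35) = -1.722 W/m²/K.
ΔT = −F/λ = −4.49/(-1.722) = 2.6 K.

2.6 K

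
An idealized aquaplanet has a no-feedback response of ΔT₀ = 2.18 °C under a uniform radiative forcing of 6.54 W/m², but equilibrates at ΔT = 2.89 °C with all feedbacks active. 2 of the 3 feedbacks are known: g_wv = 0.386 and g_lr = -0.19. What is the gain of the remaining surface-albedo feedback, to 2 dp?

0.05

Amplification A = ΔT/ΔT₀ = 2.89/2.18 = 1.326.
Total gain g = 1 − 1/A = 1 − 1/1.326 = 0.2459.
Known gains sum to 0.386 − 0.19 = 0.196.
g_alb = 0.2459 − 0.196 = 0.05.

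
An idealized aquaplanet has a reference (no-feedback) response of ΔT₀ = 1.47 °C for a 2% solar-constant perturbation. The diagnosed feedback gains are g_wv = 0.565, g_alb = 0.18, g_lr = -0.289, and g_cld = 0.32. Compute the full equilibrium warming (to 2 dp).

6.56 °C

Total gain g = 0.565 + 0.18 − 0.289 + 0.32 = 0.776.
Amplification A = 1/(1 − 0.776) = 4.464.
ΔT = 1.47 × 4.464 = 6.56 °C.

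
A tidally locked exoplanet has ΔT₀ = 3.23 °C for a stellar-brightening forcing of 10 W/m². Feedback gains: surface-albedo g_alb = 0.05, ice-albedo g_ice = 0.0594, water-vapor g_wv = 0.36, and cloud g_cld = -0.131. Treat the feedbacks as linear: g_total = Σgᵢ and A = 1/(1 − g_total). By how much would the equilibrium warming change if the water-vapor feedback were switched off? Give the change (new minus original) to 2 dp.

Original: g = 0.3384, ΔT = 3.23/(1−0.3384) = 4.8821 °C.
Without water-vapor: g' = -0.0216, ΔT' = 3.23/(1+0.0216) = 3.1617 °C.
Change = 3.1617 − 4.8821 = -1.72 °C.

-1.72 °C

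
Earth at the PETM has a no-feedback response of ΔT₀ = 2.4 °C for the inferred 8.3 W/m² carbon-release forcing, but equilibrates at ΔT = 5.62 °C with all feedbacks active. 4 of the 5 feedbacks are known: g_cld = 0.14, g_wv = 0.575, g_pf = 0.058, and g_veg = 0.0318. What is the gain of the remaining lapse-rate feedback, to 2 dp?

Amplification A = ΔT/ΔT₀ = 5.62/2.4 = 2.342.
Total gain g = 1 − 1/A = 1 − 1/2.342 = 0.573.
Known gains sum to 0.14 + 0.575 + 0.058 + 0.0318 = 0.8048.
g_lr = 0.573 − 0.8048 = -0.23.

-0.23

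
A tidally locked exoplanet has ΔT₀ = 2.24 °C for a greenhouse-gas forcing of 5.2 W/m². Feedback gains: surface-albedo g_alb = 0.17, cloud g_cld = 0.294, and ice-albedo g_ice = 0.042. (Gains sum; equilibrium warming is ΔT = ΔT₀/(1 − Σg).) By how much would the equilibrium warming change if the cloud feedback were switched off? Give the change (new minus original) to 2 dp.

Original: g = 0.506, ΔT = 2.24/(1−0.506) = 4.5344 °C.
Without cloud: g' = 0.212, ΔT' = 2.24/(1−0.212) = 2.8426 °C.
Change = 2.8426 − 4.5344 = -1.69 °C.

-1.69 °C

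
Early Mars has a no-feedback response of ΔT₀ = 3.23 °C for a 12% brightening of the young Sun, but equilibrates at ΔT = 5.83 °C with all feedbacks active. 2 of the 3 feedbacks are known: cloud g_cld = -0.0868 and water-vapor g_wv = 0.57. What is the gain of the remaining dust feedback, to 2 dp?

-0.04

Amplification A = ΔT/ΔT₀ = 5.83/3.23 = 1.805.
Total gain g = 1 − 1/A = 1 − 1/1.805 = 0.446.
Known gains sum to -0.0868 + 0.57 = 0.4832.
g_dust = 0.446 − 0.4832 = -0.04.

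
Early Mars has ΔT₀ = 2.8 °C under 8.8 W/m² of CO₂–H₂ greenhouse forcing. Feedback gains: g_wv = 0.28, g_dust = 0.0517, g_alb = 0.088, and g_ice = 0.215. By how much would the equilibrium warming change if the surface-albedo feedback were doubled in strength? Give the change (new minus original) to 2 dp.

Original: g = 0.6347, ΔT = 2.8/(1−0.6347) = 7.6649 °C.
With doubled surface-albedo: g' = 0.7227, ΔT' = 2.8/(1−0.7227) = 10.0974 °C.
Change = 10.0974 − 7.6649 = 2.43 °C.

2.43 °C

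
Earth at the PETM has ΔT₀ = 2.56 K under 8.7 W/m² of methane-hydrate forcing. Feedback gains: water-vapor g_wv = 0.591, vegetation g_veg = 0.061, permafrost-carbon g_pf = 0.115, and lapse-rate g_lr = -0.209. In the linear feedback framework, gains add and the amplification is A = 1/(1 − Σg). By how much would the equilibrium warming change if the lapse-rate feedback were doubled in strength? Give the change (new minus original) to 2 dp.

-1.86 K

Original: g = 0.558, ΔT = 2.56/(1−0.558) = 5.7919 K.
With doubled lapse-rate: g' = 0.349, ΔT' = 2.56/(1−0.349) = 3.9324 K.
Change = 3.9324 − 5.7919 = -1.86 K.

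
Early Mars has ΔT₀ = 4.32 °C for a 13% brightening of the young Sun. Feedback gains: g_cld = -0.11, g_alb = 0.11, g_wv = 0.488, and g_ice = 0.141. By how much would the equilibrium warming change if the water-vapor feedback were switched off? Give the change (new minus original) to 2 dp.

Original: g = 0.629, ΔT = 4.32/(1−0.629) = 11.6442 °C.
Without water-vapor: g' = 0.141, ΔT' = 4.32/(1−0.141) = 5.0291 °C.
Change = 5.0291 − 11.6442 = -6.62 °C.

-6.62 °C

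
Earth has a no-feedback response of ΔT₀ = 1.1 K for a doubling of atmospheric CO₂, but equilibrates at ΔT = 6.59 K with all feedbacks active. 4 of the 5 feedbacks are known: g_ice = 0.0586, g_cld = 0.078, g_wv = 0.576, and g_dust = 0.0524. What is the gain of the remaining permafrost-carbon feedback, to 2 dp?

Amplification A = ΔT/ΔT₀ = 6.59/1.1 = 5.991.
Total gain g = 1 − 1/A = 1 − 1/5.991 = 0.8331.
Known gains sum to 0.0586 + 0.078 + 0.576 + 0.0524 = 0.765.
g_pf = 0.8331 − 0.765 = 0.07.

0.07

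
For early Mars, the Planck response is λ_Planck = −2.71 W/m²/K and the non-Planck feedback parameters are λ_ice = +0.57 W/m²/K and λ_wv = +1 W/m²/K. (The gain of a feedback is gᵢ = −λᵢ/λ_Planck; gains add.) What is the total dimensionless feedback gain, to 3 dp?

0.579

Convert to gains: g_ice = 0.57/2.71 = 0.2103; g_wv = 1/2.71 = 0.369.
Total gain g = 0.5793.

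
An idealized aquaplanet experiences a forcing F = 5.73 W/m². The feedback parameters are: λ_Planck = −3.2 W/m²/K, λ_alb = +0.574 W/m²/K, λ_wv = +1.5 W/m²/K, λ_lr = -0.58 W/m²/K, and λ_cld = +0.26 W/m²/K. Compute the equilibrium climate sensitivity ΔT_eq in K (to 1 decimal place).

4.0 K

Net feedback parameter λ = (−3.2) + (+0.574) + (+1.5) + (-0.58) + (+0.26) = -1.446 W/m²/K.
ΔT = −F/λ = −5.73/(-1.446) = 4.0 K.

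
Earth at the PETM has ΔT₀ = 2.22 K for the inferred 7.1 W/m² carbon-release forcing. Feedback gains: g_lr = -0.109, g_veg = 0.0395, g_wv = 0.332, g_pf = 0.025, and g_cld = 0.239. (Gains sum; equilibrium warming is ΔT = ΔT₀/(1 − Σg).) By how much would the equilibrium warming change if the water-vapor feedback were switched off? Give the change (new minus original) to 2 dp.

Original: g = 0.5265, ΔT = 2.22/(1−0.5265) = 4.6885 K.
Without water-vapor: g' = 0.1945, ΔT' = 2.22/(1−0.1945) = 2.7561 K.
Change = 2.7561 − 4.6885 = -1.93 K.

-1.93 K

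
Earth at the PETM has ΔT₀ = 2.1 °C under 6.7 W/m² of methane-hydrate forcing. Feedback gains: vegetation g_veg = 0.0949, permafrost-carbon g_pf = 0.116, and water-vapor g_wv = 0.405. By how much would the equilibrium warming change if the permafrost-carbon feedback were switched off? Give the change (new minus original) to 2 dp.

-1.27 °C

Original: g = 0.6159, ΔT = 2.1/(1−0.6159) = 5.4673 °C.
Without permafrost-carbon: g' = 0.4999, ΔT' = 2.1/(1−0.4999) = 4.1992 °C.
Change = 4.1992 − 5.4673 = -1.27 °C.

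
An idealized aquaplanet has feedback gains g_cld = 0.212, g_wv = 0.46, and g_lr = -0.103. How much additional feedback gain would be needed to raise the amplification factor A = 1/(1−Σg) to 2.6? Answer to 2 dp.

Current total gain = 0.569.
Target gain for A = 2.6: g* = 1 − 1/2.6 = 0.6154.
Additional gain needed = 0.6154 − 0.569 = 0.05.

0.05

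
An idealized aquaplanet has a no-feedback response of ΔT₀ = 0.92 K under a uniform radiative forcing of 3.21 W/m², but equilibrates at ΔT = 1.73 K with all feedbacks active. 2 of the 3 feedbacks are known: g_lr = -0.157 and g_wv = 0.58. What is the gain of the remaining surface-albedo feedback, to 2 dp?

Amplification A = ΔT/ΔT₀ = 1.73/0.92 = 1.88.
Total gain g = 1 − 1/A = 1 − 1/1.88 = 0.4681.
Known gains sum to -0.157 + 0.58 = 0.423.
g_alb = 0.4681 − 0.423 = 0.05.

0.05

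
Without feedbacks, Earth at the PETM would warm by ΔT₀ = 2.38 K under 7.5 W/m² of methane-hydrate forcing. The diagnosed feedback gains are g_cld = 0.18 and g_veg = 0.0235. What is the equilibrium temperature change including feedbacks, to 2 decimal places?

Total gain g = 0.18 + 0.0235 = 0.2035.
Amplification A = 1/(1 − 0.2035) = 1.255.
ΔT = 2.38 × 1.255 = 2.99 K.

2.99 K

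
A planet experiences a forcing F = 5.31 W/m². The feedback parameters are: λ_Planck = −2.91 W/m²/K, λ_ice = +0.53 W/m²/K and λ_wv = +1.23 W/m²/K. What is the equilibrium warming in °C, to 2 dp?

Net feedback parameter λ = (−2.91) + (+0.53) + (+1.23) = -1.15 W/m²/K.
ΔT = −F/λ = −5.31/(-1.15) = 4.62 °C.

4.62 °C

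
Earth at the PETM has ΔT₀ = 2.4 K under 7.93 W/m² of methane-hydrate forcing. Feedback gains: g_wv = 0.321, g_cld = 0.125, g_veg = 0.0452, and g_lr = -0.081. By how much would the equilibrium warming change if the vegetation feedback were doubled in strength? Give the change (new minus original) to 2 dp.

Original: g = 0.4102, ΔT = 2.4/(1−0.4102) = 4.0692 K.
With doubled vegetation: g' = 0.4554, ΔT' = 2.4/(1−0.4554) = 4.4069 K.
Change = 4.4069 − 4.0692 = 0.34 K.

0.34 K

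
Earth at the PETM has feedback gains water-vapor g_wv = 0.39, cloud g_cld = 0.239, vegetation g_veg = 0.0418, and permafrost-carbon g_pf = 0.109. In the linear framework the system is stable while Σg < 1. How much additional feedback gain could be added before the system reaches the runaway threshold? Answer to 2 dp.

0.22

Current total gain = 0.39 + 0.239 + 0.0418 + 0.109 = 0.7798.
Margin to runaway = 1 − 0.7798 = 0.22.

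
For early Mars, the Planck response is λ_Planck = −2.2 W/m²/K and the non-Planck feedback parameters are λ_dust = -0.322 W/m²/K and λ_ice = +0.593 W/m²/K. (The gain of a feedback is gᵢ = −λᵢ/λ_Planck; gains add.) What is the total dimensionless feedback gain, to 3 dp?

0.123

Convert to gains: g_dust = -0.322/2.2 = -0.1464; g_ice = 0.593/2.2 = 0.2695.
Total gain g = 0.1231.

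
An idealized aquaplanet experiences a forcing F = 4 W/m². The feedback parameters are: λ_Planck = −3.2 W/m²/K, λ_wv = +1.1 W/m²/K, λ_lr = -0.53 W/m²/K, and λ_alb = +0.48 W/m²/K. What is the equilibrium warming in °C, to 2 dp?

Net feedback parameter λ = (−3.2) + (+1.1) + (-0.53) + (+0.48) = -2.15 W/m²/K.
ΔT = −F/λ = −4/(-2.15) = 1.86 °C.

1.86 °C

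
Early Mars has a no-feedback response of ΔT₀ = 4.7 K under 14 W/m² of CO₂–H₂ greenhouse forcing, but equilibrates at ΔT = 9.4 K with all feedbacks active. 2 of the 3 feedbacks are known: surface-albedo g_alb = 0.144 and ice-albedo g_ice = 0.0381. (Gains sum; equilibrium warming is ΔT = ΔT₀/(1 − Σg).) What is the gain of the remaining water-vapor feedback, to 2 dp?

Amplification A = ΔT/ΔT₀ = 9.4/4.7 = 2.
Total gain g = 1 − 1/A = 1 − 1/2 = 0.5.
Known gains sum to 0.144 + 0.0381 = 0.1821.
g_wv = 0.5 − 0.1821 = 0.32.

0.32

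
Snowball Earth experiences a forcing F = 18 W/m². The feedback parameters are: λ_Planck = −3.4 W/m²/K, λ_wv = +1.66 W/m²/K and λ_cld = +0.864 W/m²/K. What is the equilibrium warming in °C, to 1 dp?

20.5 °C

Net feedback parameter λ = (−3.4) + (+1.66) + (+0.864) = -0.876 W/m²/K.
ΔT = −F/λ = −18/(-0.876) = 20.5 °C.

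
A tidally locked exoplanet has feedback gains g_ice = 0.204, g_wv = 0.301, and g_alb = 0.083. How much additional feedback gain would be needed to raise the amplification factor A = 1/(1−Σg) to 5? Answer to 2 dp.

0.21

Current total gain = 0.588.
Target gain for A = 5: g* = 1 − 1/5 = 0.8.
Additional gain needed = 0.8 − 0.588 = 0.21.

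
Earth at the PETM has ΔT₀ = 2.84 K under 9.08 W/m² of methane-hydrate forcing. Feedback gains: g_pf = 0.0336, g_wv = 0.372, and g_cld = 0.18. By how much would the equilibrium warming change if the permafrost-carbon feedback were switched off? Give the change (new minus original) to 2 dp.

Original: g = 0.5856, ΔT = 2.84/(1−0.5856) = 6.8533 K.
Without permafrost-carbon: g' = 0.552, ΔT' = 2.84/(1−0.552) = 6.3393 K.
Change = 6.3393 − 6.8533 = -0.51 K.

-0.51 K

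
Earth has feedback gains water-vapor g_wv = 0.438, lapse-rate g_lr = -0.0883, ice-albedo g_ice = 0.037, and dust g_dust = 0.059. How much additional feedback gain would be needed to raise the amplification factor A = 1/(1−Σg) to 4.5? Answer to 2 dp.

Current total gain = 0.4457.
Target gain for A = 4.5: g* = 1 − 1/4.5 = 0.7778.
Additional gain needed = 0.7778 − 0.4457 = 0.33.

0.33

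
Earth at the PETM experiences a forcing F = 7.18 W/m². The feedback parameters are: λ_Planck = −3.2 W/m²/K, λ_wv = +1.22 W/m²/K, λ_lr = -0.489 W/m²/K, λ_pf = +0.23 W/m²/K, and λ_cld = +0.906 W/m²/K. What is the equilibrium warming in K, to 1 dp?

Net feedback parameter λ = (−3.2) + (+1.22) + (-0.489) + (+0.23) + (+0.906) = -1.333 W/m²/K.
ΔT = −F/λ = −7.18/(-1.333) = 5.4 K.

5.4 K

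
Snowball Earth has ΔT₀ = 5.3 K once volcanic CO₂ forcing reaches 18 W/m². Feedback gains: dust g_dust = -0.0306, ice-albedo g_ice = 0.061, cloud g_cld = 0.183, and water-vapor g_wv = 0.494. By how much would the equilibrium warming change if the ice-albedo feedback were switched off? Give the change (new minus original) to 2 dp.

Original: g = 0.7074, ΔT = 5.3/(1−0.7074) = 18.1135 K.
Without ice-albedo: g' = 0.6464, ΔT' = 5.3/(1−0.6464) = 14.9887 K.
Change = 14.9887 − 18.1135 = -3.12 K.

-3.12 K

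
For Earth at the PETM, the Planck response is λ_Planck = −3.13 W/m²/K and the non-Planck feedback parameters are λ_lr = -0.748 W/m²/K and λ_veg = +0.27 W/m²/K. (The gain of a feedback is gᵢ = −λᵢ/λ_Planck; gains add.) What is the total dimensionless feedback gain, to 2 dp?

-0.15

Convert to gains: g_lr = -0.748/3.13 = -0.239; g_veg = 0.27/3.13 = 0.08626.
Total gain g = -0.15274.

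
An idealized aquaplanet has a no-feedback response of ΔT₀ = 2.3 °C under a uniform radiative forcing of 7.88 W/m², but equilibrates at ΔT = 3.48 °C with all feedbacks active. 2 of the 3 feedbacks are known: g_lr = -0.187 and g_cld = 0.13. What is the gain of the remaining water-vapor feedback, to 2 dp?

Amplification A = ΔT/ΔT₀ = 3.48/2.3 = 1.513.
Total gain g = 1 − 1/A = 1 − 1/1.513 = 0.3391.
Known gains sum to -0.187 + 0.13 = -0.057.
g_wv = 0.3391 + 0.057 = 0.40.

0.40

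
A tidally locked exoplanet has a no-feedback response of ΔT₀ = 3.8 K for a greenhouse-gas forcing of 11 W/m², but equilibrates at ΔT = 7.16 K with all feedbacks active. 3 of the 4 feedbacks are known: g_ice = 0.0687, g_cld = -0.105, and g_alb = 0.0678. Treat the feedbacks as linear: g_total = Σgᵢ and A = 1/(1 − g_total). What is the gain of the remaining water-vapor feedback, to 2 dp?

0.44

Amplification A = ΔT/ΔT₀ = 7.16/3.8 = 1.884.
Total gain g = 1 − 1/A = 1 − 1/1.884 = 0.4692.
Known gains sum to 0.0687 − 0.105 + 0.0678 = 0.0315.
g_wv = 0.4692 − 0.0315 = 0.44.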